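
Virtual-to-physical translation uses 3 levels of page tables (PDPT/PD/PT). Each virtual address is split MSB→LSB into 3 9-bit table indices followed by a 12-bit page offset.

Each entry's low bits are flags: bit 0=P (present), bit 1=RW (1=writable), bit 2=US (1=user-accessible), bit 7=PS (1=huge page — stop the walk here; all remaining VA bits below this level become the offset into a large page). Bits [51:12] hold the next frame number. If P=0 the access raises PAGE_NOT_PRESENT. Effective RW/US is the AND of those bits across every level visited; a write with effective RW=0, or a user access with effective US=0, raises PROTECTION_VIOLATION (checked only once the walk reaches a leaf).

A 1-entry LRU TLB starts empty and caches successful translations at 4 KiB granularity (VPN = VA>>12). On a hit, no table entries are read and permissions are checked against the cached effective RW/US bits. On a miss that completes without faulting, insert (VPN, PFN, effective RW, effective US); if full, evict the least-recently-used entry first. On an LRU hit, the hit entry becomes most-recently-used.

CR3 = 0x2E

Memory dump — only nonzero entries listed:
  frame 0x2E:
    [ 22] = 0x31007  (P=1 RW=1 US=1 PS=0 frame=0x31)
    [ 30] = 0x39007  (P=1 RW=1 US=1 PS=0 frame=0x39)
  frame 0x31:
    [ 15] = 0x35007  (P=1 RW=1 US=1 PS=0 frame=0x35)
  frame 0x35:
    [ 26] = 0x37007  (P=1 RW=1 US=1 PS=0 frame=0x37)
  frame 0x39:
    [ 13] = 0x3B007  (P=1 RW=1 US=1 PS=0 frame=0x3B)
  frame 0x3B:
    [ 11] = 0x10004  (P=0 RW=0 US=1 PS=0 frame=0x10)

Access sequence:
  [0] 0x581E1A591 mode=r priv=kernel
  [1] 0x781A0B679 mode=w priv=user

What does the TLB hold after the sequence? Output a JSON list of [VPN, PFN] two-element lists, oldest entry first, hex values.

Walk each access:
#0 VA=0x581E1A591 (r,kernel):
  L0 @0x2E[22] → 0x31007  P=1,RW=1,US=1,PS=0
  L1 @0x31[15] → 0x35007  P=1,RW=1,US=1,PS=0
  L2 @0x35[26] → 0x37007  P=1,RW=1,US=1,PS=0
  ⇒ phys 0x37591  [3 reads]
#1 VA=0x781A0B679 (w,user):
  L0 @0x2E[30] → 0x39007  P=1,RW=1,US=1,PS=0
  L1 @0x39[13] → 0x3B007  P=1,RW=1,US=1,PS=0
  L2 @0x3B[11] → 0x10004  P=0,RW=0,US=1,PS=0
  ⇒ fault: PAGE_NOT_PRESENT  — 3 lookups

TLB: [["0x581E1A", "0x37"]]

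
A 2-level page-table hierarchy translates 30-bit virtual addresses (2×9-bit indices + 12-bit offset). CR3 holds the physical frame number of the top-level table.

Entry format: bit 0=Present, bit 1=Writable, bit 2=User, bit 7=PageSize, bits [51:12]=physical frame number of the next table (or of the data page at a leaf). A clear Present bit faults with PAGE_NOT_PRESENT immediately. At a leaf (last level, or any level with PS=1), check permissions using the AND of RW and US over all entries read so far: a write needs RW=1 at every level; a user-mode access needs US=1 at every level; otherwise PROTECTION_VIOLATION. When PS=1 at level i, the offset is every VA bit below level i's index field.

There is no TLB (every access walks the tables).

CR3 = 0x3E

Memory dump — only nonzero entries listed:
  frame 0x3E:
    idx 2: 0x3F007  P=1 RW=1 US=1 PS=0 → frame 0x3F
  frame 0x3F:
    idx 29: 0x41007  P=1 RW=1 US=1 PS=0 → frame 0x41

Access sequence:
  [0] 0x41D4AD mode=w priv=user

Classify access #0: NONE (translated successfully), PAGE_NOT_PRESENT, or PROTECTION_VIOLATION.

Trace:
#0 VA=0x41D4AD (w,user):
  [0] read 0x3E idx=2: raw=0x3F007 flags P=1 W=1 U=1 S=0
  [1] read 0x3F idx=29: raw=0x41007 flags P=1 W=1 U=1 S=0
  → PA=0x414AD  (2 entries read)

Access #0 fault: NONE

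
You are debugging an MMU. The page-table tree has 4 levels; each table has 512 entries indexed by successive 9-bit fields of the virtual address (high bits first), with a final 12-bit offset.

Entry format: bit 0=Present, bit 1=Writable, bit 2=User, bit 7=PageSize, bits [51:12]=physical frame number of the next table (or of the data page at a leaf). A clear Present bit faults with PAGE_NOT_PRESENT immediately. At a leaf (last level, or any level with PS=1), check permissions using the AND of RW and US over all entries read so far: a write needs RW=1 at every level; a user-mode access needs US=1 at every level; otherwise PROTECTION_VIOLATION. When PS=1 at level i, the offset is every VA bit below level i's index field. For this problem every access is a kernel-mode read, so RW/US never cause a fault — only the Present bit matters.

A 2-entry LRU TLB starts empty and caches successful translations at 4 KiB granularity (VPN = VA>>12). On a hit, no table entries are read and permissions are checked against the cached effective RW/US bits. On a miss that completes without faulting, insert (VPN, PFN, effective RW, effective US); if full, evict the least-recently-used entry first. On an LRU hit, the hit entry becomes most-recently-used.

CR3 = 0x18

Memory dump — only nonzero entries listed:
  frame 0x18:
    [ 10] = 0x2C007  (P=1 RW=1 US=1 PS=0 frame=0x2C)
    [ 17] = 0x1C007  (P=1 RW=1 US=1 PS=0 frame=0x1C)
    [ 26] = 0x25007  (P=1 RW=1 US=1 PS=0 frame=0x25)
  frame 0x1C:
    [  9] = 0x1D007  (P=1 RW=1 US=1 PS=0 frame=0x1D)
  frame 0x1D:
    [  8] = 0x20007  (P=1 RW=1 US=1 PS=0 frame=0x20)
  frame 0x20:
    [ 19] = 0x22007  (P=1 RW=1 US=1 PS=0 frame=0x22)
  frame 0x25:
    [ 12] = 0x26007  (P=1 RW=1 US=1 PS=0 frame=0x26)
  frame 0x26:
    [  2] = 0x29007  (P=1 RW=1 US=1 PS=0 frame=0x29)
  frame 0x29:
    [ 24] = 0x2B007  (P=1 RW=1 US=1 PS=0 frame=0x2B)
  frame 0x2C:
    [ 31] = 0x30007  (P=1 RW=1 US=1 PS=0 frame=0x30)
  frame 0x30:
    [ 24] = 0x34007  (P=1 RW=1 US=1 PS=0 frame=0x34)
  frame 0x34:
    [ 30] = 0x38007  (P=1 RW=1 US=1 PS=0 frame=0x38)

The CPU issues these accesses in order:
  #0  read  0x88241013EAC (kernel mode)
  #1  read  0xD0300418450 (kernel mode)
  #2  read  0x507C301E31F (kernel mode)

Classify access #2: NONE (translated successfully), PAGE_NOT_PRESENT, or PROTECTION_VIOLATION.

Walk each access:
#0 VA=0x88241013EAC (r,kernel):
  L0: frame=0x18 idx=17 entry=0x1C007 [P=1 RW=1 US=1 PS=0]
  L1: frame=0x1C idx=9 entry=0x1D007 [P=1 RW=1 US=1 PS=0]
  L2: frame=0x1D idx=8 entry=0x20007 [P=1 RW=1 US=1 PS=0]
  L3: frame=0x20 idx=19 entry=0x22007 [P=1 RW=1 US=1 PS=0]
  ✓ 0x22EAC  — 4 lookups
#1 VA=0xD0300418450 (r,kernel):
  L0: frame=0x18 idx=26 entry=0x25007 [P=1 RW=1 US=1 PS=0]
  L1: frame=0x25 idx=12 entry=0x26007 [P=1 RW=1 US=1 PS=0]
  L2: frame=0x26 idx=2 entry=0x29007 [P=1 RW=1 US=1 PS=0]
  L3: frame=0x29 idx=24 entry=0x2B007 [P=1 RW=1 US=1 PS=0]
  ✓ 0x2B450  — 4 lookups
#2 VA=0x507C301E31F (r,kernel):
  L0: frame=0x18 idx=10 entry=0x2C007 [P=1 RW=1 US=1 PS=0]
  L1: frame=0x2C idx=31 entry=0x30007 [P=1 RW=1 US=1 PS=0]
  L2: frame=0x30 idx=24 entry=0x34007 [P=1 RW=1 US=1 PS=0]
  L3: frame=0x34 idx=30 entry=0x38007 [P=1 RW=1 US=1 PS=0]
  ✓ 0x3831F  — 4 lookups

Access #2 fault: NONE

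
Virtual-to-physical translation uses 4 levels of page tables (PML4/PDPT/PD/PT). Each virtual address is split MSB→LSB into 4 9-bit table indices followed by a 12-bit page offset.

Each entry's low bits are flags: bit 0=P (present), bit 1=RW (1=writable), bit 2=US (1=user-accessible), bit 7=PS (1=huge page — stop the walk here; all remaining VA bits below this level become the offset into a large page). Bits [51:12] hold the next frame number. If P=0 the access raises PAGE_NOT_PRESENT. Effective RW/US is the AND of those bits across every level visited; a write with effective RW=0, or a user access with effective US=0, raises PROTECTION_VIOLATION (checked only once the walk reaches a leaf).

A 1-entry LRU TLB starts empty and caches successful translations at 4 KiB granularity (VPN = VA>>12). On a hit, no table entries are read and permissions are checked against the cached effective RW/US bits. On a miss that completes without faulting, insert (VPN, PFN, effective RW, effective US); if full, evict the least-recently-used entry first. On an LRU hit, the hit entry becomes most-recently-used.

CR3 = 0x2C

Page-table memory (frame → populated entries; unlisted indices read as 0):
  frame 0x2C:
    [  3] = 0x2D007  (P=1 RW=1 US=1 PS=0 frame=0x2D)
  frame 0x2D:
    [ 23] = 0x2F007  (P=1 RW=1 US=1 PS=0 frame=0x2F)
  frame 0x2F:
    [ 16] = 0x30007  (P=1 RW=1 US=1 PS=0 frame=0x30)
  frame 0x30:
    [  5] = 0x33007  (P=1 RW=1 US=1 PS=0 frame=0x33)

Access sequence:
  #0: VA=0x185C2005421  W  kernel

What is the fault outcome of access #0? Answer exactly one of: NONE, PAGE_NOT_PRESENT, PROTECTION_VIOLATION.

Walk each access:
#0 VA=0x185C2005421 (w,kernel):
  L0 @0x2C[3] → 0x2D007  P=1,RW=1,US=1,PS=0
  L1 @0x2D[23] → 0x2F007  P=1,RW=1,US=1,PS=0
  L2 @0x2F[16] → 0x30007  P=1,RW=1,US=1,PS=0
  L3 @0x30[5] → 0x33007  P=1,RW=1,US=1,PS=0
  ⇒ phys 0x33421  [4 reads]

Access #0 fault: NONE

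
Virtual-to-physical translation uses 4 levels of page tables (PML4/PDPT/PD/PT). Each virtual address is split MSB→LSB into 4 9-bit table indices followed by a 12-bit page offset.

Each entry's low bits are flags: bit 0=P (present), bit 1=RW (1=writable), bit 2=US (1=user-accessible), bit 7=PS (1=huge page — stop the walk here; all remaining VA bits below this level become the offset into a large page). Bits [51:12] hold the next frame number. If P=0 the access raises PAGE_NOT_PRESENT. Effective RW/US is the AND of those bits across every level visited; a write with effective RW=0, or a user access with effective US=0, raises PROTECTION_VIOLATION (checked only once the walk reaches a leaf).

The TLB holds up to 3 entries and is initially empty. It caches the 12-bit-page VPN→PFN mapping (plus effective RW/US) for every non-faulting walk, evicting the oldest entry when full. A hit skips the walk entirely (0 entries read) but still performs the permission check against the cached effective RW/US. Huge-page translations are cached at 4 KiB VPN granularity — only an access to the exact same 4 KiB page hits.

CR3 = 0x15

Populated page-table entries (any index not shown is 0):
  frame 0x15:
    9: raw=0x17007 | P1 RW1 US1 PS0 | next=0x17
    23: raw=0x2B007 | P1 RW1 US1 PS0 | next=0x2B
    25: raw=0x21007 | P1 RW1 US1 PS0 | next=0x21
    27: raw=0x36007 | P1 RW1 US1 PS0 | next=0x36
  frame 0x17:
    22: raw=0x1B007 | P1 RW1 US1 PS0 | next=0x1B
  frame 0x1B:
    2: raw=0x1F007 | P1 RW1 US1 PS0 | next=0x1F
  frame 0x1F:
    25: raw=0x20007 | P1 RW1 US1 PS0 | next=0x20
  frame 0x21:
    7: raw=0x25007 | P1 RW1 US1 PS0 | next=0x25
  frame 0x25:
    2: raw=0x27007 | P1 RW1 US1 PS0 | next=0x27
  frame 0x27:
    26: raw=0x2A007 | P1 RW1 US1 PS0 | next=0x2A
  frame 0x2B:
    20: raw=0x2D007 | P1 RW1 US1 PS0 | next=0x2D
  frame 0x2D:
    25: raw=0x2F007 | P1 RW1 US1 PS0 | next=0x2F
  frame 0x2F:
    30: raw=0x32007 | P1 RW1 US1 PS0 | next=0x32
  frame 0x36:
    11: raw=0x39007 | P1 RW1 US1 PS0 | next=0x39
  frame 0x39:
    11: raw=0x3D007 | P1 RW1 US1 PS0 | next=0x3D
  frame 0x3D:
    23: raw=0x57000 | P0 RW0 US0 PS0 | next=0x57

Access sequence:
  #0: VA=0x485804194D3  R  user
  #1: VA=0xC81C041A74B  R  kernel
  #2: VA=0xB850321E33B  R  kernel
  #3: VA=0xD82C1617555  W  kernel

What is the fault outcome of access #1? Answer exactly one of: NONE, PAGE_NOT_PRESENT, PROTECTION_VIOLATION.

Per-access translation:
#0 VA=0x485804194D3 (r,user):
  [0] read 0x15 idx=9: raw=0x17007 flags P=1 W=1 U=1 S=0
  [1] read 0x17 idx=22: raw=0x1B007 flags P=1 W=1 U=1 S=0
  [2] read 0x1B idx=2: raw=0x1F007 flags P=1 W=1 U=1 S=0
  [3] read 0x1F idx=25: raw=0x20007 flags P=1 W=1 U=1 S=0
  ⇒ phys 0x204D3  [4 reads]
#1 VA=0xC81C041A74B (r,kernel):
  [0] read 0x15 idx=25: raw=0x21007 flags P=1 W=1 U=1 S=0
  [1] read 0x21 idx=7: raw=0x25007 flags P=1 W=1 U=1 S=0
  [2] read 0x25 idx=2: raw=0x27007 flags P=1 W=1 U=1 S=0
  [3] read 0x27 idx=26: raw=0x2A007 flags P=1 W=1 U=1 S=0
  ⇒ phys 0x2A74B  [4 reads]
#2 VA=0xB850321E33B (r,kernel):
  [0] read 0x15 idx=23: raw=0x2B007 flags P=1 W=1 U=1 S=0
  [1] read 0x2B idx=20: raw=0x2D007 flags P=1 W=1 U=1 S=0
  [2] read 0x2D idx=25: raw=0x2F007 flags P=1 W=1 U=1 S=0
  [3] read 0x2F idx=30: raw=0x32007 flags P=1 W=1 U=1 S=0
  ⇒ phys 0x3233B  [4 reads]
#3 VA=0xD82C1617555 (w,kernel):
  [0] read 0x15 idx=27: raw=0x36007 flags P=1 W=1 U=1 S=0
  [1] read 0x36 idx=11: raw=0x39007 flags P=1 W=1 U=1 S=0
  [2] read 0x39 idx=11: raw=0x3D007 flags P=1 W=1 U=1 S=0
  [3] read 0x3D idx=23: raw=0x57000 flags P=0 W=0 U=0 S=0
  → PAGE_NOT_PRESENT  (4 entries read)

Access #1 fault: NONE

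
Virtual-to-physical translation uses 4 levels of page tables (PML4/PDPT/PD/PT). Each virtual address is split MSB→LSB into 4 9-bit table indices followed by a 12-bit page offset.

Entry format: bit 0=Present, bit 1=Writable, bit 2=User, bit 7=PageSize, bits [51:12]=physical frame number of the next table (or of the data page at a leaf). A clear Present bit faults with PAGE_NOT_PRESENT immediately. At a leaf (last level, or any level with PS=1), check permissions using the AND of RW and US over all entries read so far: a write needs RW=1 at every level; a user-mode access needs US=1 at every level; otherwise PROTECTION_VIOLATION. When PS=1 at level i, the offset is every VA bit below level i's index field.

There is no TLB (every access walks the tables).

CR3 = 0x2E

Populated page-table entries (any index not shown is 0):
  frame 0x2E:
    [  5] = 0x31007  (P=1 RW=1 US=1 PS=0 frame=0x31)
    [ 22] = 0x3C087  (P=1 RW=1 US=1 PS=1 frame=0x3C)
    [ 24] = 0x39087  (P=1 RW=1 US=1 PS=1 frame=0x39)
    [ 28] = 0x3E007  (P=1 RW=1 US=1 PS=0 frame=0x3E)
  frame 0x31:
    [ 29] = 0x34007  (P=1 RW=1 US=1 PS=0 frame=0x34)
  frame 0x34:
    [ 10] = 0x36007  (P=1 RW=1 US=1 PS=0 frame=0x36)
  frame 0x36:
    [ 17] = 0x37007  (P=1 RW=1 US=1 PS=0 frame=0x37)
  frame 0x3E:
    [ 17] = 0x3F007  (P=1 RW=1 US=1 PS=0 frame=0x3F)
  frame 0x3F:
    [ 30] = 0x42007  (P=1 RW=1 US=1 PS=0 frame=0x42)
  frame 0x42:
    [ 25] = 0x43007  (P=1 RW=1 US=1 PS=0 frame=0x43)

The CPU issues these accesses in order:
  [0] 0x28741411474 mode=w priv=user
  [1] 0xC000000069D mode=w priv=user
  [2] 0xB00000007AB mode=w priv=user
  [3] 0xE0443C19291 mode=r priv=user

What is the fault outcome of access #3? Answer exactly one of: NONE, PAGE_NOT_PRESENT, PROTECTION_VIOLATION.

Walk each access:
#0 VA=0x28741411474 (w,user):
  L0: frame=0x2E idx=5 entry=0x31007 [P=1 RW=1 US=1 PS=0]
  L1: frame=0x31 idx=29 entry=0x34007 [P=1 RW=1 US=1 PS=0]
  L2: frame=0x34 idx=10 entry=0x36007 [P=1 RW=1 US=1 PS=0]
  L3: frame=0x36 idx=17 entry=0x37007 [P=1 RW=1 US=1 PS=0]
  ⇒ phys 0x37474  [4 reads]
#1 VA=0xC000000069D (w,user):
  L0: frame=0x2E idx=24 entry=0x39087 [P=1 RW=1 US=1 PS=1]
  ⇒ phys 0x3969D (huge @L0)  [1 reads]
#2 VA=0xB00000007AB (w,user):
  L0: frame=0x2E idx=22 entry=0x3C087 [P=1 RW=1 US=1 PS=1]
  ⇒ phys 0x3C7AB (huge @L0)  [1 reads]
#3 VA=0xE0443C19291 (r,user):
  L0: frame=0x2E idx=28 entry=0x3E007 [P=1 RW=1 US=1 PS=0]
  L1: frame=0x3E idx=17 entry=0x3F007 [P=1 RW=1 US=1 PS=0]
  L2: frame=0x3F idx=30 entry=0x42007 [P=1 RW=1 US=1 PS=0]
  L3: frame=0x42 idx=25 entry=0x43007 [P=1 RW=1 US=1 PS=0]
  ⇒ phys 0x43291  [4 reads]

Access #3 fault: NONE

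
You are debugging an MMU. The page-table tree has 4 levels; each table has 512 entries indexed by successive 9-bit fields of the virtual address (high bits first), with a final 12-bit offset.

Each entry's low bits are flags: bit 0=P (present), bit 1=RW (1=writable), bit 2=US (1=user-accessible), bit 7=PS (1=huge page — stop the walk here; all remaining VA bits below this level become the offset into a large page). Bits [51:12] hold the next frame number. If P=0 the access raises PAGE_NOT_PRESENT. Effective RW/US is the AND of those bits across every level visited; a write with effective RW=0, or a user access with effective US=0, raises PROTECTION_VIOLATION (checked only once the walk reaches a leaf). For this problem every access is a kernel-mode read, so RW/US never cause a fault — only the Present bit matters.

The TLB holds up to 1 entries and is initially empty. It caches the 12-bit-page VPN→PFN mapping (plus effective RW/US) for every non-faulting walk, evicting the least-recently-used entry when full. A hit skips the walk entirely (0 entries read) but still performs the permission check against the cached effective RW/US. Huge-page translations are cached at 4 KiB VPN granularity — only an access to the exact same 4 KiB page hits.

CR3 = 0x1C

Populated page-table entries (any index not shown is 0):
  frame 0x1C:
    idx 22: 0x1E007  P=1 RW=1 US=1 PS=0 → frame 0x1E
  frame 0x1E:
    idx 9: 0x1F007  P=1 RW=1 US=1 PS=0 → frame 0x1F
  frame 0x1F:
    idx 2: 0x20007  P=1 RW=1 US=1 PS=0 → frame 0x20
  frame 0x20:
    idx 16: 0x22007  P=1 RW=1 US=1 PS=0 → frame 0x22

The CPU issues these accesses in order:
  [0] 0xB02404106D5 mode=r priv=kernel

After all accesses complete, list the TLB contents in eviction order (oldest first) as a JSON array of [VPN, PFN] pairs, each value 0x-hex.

Per-access translation:
#0 VA=0xB02404106D5 (r,kernel):
  [0] read 0x1C idx=22: raw=0x1E007 flags P=1 W=1 U=1 S=0
  [1] read 0x1E idx=9: raw=0x1F007 flags P=1 W=1 U=1 S=0
  [2] read 0x1F idx=2: raw=0x20007 flags P=1 W=1 U=1 S=0
  [3] read 0x20 idx=16: raw=0x22007 flags P=1 W=1 U=1 S=0
  ✓ 0x226D5  — 4 lookups

TLB: [["0xB0240410", "0x22"]]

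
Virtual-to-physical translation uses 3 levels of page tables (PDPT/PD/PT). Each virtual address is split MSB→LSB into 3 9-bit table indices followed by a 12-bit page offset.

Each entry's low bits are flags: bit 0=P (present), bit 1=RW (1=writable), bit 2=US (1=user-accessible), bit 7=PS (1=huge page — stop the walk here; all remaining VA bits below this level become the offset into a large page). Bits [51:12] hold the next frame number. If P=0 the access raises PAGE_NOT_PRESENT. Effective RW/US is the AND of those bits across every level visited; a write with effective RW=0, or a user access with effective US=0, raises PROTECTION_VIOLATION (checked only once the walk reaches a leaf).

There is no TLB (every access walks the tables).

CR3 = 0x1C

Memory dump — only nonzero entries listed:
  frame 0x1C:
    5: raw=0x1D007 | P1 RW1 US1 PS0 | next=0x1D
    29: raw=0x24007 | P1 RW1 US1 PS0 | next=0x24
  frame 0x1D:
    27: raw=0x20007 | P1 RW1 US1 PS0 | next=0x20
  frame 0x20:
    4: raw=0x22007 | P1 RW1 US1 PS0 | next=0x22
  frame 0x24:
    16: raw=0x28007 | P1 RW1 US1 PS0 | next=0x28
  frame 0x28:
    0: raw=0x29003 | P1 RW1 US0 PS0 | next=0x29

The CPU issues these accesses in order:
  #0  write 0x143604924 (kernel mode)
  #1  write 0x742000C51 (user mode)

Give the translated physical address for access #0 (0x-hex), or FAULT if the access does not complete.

Per-access translation:
#0 VA=0x143604924 (w,kernel):
  [0] read 0x1C idx=5: raw=0x1D007 flags P=1 W=1 U=1 S=0
  [1] read 0x1D idx=27: raw=0x20007 flags P=1 W=1 U=1 S=0
  [2] read 0x20 idx=4: raw=0x22007 flags P=1 W=1 U=1 S=0
  ⇒ phys 0x22924  [3 reads]
#1 VA=0x742000C51 (w,user):
  [0] read 0x1C idx=29: raw=0x24007 flags P=1 W=1 U=1 S=0
  [1] read 0x24 idx=16: raw=0x28007 flags P=1 W=1 U=1 S=0
  [2] read 0x28 idx=0: raw=0x29003 flags P=1 W=1 U=0 S=0
  → PROTECTION_VIOLATION  (3 entries read)

Access #0 PA: 0x22924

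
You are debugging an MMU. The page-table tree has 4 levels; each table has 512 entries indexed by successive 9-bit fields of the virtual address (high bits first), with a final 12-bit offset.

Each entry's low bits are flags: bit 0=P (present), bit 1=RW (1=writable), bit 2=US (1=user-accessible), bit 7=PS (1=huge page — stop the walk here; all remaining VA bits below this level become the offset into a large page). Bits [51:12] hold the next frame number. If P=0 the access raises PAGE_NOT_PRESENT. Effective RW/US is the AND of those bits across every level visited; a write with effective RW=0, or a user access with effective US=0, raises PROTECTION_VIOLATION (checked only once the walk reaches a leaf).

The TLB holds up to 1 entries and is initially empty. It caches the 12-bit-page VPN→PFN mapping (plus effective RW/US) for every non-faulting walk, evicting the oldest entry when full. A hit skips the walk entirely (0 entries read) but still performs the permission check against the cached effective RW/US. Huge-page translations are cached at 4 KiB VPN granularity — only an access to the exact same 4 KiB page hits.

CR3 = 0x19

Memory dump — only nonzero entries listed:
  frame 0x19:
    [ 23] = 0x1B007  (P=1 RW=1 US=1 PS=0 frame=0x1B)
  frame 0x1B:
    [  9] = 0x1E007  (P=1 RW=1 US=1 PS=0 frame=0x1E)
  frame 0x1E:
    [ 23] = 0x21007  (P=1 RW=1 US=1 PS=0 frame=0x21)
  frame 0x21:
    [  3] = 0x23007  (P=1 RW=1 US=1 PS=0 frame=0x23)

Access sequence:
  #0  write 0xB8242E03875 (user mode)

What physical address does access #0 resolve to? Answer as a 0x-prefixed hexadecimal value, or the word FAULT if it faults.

Walk each access:
#0 VA=0xB8242E03875 (w,user):
  L0 @0x19[23] → 0x1B007  P=1,RW=1,US=1,PS=0
  L1 @0x1B[9] → 0x1E007  P=1,RW=1,US=1,PS=0
  L2 @0x1E[23] → 0x21007  P=1,RW=1,US=1,PS=0
  L3 @0x21[3] → 0x23007  P=1,RW=1,US=1,PS=0
  → PA=0x23875  (4 entries read)

Access #0 PA: 0x23875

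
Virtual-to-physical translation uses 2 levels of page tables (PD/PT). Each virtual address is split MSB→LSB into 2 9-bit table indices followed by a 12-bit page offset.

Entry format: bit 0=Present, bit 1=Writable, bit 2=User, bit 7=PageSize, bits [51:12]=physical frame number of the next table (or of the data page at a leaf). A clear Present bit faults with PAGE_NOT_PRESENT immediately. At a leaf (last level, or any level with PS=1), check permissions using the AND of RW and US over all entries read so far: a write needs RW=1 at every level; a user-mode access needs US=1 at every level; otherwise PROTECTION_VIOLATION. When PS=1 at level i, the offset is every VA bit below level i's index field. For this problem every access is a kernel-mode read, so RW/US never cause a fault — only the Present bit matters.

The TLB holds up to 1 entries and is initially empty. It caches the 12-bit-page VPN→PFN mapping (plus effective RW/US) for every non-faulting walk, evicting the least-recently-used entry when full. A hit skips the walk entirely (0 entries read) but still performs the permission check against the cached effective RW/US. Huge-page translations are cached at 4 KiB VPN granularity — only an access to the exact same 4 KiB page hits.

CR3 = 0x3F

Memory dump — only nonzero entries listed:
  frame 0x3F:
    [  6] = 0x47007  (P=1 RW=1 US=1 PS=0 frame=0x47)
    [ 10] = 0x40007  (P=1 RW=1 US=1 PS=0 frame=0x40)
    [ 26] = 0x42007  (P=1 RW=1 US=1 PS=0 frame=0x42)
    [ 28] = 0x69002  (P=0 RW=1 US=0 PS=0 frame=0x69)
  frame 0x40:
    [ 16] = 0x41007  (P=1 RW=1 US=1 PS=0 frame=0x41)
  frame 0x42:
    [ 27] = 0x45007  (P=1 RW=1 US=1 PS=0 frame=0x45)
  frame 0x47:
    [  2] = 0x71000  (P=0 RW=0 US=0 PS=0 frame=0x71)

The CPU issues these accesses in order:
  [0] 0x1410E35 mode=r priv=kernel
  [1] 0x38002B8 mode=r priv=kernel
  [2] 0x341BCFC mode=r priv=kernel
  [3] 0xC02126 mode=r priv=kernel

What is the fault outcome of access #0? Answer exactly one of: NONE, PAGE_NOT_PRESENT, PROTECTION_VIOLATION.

Per-access translation:
#0 VA=0x1410E35 (r,kernel):
  L0: frame=0x3F idx=10 entry=0x40007 [P=1 RW=1 US=1 PS=0]
  L1: frame=0x40 idx=16 entry=0x41007 [P=1 RW=1 US=1 PS=0]
  ⇒ phys 0x41E35  [2 reads]
#1 VA=0x38002B8 (r,kernel):
  L0: frame=0x3F idx=28 entry=0x69002 [P=0 RW=1 US=0 PS=0]
  → PAGE_NOT_PRESENT  (1 entries read)
#2 VA=0x341BCFC (r,kernel):
  L0: frame=0x3F idx=26 entry=0x42007 [P=1 RW=1 US=1 PS=0]
  L1: frame=0x42 idx=27 entry=0x45007 [P=1 RW=1 US=1 PS=0]
  ⇒ phys 0x45CFC  [2 reads]
#3 VA=0xC02126 (r,kernel):
  L0: frame=0x3F idx=6 entry=0x47007 [P=1 RW=1 US=1 PS=0]
  L1: frame=0x47 idx=2 entry=0x71000 [P=0 RW=0 US=0 PS=0]
  → PAGE_NOT_PRESENT  (2 entries read)

Access #0 fault: NONE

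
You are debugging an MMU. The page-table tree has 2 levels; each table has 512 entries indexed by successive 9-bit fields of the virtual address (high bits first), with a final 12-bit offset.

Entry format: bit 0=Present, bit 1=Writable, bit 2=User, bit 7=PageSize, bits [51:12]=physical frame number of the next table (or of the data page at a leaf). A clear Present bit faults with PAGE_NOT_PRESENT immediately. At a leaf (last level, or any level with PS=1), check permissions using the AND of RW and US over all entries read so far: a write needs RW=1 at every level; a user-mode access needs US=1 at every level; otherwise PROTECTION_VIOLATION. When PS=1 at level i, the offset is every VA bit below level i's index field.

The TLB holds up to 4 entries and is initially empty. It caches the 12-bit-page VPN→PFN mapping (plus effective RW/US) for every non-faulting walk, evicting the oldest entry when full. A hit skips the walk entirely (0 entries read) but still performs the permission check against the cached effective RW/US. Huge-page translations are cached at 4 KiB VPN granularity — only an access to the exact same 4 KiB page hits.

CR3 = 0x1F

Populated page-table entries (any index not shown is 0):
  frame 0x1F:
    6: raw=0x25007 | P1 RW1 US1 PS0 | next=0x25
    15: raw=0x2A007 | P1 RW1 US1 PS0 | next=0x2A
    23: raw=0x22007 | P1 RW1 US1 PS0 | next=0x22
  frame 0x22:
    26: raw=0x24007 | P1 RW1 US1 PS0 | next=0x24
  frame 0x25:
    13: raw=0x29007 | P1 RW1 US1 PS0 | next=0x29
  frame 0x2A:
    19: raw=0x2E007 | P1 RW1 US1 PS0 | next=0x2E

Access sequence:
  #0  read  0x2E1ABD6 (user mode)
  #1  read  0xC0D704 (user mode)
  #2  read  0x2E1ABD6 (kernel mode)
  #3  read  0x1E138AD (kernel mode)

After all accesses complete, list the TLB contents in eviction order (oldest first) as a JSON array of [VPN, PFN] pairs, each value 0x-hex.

Trace:
#0 VA=0x2E1ABD6 (r,user):
  L0: frame=0x1F idx=23 entry=0x22007 [P=1 RW=1 US=1 PS=0]
  L1: frame=0x22 idx=26 entry=0x24007 [P=1 RW=1 US=1 PS=0]
  → PA=0x24BD6  (2 entries read)
#1 VA=0xC0D704 (r,user):
  L0: frame=0x1F idx=6 entry=0x25007 [P=1 RW=1 US=1 PS=0]
  L1: frame=0x25 idx=13 entry=0x29007 [P=1 RW=1 US=1 PS=0]
  → PA=0x29704  (2 entries read)
#2 VA=0x2E1ABD6 (r,kernel):
  TLB hit vpn=0x2E1A → PA=0x24BD6
#3 VA=0x1E138AD (r,kernel):
  L0: frame=0x1F idx=15 entry=0x2A007 [P=1 RW=1 US=1 PS=0]
  L1: frame=0x2A idx=19 entry=0x2E007 [P=1 RW=1 US=1 PS=0]
  → PA=0x2E8AD  (2 entries read)

TLB: [["0x2E1A", "0x24"], ["0xC0D", "0x29"], ["0x1E13", "0x2E"]]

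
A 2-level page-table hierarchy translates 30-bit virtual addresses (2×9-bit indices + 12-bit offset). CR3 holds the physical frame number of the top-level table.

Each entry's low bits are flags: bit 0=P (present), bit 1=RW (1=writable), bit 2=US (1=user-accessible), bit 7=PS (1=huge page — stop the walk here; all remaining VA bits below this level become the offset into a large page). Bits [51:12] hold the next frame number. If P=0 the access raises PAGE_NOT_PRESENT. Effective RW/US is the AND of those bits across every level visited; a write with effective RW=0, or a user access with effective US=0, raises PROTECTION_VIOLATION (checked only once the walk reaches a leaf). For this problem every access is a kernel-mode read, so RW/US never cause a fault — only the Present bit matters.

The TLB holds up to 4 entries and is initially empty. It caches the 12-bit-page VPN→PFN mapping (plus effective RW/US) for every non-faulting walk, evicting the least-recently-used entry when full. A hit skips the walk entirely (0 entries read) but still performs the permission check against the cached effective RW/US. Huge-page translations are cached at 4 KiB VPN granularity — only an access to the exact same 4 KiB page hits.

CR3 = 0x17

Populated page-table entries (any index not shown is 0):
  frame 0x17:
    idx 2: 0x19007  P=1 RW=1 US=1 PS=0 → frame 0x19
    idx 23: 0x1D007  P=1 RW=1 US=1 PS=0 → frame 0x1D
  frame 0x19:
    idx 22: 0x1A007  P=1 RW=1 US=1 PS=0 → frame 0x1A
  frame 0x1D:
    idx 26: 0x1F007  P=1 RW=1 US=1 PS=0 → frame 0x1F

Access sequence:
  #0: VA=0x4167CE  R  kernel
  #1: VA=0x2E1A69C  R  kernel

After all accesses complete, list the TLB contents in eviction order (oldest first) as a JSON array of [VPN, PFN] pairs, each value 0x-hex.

Trace:
#0 VA=0x4167CE (r,kernel):
  [0] read 0x17 idx=2: raw=0x19007 flags P=1 W=1 U=1 S=0
  [1] read 0x19 idx=22: raw=0x1A007 flags P=1 W=1 U=1 S=0
  → PA=0x1A7CE  (2 entries read)
#1 VA=0x2E1A69C (r,kernel):
  [0] read 0x17 idx=23: raw=0x1D007 flags P=1 W=1 U=1 S=0
  [1] read 0x1D idx=26: raw=0x1F007 flags P=1 W=1 U=1 S=0
  → PA=0x1F69C  (2 entries read)

TLB: [["0x416", "0x1A"], ["0x2E1A", "0x1F"]]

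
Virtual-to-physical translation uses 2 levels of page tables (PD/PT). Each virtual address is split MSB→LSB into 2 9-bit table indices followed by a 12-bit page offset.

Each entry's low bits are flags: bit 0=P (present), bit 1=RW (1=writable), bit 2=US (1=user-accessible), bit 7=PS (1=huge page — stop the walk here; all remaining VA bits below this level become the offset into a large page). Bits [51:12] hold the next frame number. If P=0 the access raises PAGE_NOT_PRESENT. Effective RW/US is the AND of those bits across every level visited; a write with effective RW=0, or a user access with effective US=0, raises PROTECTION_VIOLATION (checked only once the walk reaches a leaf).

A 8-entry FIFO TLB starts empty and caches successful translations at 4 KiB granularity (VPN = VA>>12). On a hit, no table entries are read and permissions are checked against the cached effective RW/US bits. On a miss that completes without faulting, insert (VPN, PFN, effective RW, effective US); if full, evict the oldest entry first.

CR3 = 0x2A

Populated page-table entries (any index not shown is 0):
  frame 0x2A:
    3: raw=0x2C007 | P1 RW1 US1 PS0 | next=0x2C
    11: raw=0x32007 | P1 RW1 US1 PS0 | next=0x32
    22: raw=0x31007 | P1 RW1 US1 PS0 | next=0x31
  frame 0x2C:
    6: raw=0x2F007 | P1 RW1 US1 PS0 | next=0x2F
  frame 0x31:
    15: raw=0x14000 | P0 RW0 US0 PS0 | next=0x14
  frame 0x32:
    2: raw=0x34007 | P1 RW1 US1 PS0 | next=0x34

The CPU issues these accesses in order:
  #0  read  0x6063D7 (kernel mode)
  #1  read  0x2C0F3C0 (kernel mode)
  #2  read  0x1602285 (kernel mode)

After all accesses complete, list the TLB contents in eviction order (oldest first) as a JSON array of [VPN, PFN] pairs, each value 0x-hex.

Per-access translation:
#0 VA=0x6063D7 (r,kernel):
  L0 @0x2A[3] → 0x2C007  P=1,RW=1,US=1,PS=0
  L1 @0x2C[6] → 0x2F007  P=1,RW=1,US=1,PS=0
  → PA=0x2F3D7  (2 entries read)
#1 VA=0x2C0F3C0 (r,kernel):
  L0 @0x2A[22] → 0x31007  P=1,RW=1,US=1,PS=0
  L1 @0x31[15] → 0x14000  P=0,RW=0,US=0,PS=0
  ✗ PAGE_NOT_PRESENT  [2 reads]
#2 VA=0x1602285 (r,kernel):
  L0 @0x2A[11] → 0x32007  P=1,RW=1,US=1,PS=0
  L1 @0x32[2] → 0x34007  P=1,RW=1,US=1,PS=0
  → PA=0x34285  (2 entries read)

TLB: [["0x606", "0x2F"], ["0x1602", "0x34"]]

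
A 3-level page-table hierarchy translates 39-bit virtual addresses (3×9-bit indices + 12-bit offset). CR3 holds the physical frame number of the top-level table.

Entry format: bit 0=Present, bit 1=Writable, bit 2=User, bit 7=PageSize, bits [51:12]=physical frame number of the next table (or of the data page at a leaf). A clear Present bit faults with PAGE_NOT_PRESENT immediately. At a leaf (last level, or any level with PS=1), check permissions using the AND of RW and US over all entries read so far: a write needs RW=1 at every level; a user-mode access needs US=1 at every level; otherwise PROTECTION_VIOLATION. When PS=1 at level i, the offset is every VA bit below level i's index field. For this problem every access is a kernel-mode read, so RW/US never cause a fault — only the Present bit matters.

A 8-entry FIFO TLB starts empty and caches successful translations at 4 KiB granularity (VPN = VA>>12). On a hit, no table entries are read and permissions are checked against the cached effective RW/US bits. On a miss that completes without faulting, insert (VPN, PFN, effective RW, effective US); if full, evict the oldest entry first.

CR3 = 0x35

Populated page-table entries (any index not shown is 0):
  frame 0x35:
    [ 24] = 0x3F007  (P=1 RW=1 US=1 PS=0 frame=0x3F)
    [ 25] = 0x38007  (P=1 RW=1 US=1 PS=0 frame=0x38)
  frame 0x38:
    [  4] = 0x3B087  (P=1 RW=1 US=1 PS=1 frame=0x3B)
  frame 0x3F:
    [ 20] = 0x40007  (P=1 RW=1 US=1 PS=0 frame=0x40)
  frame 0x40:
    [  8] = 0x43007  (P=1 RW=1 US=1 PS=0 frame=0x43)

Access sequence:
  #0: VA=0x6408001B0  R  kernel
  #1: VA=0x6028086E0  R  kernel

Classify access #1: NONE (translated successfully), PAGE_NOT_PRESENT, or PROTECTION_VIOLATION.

Walk each access:
#0 VA=0x6408001B0 (r,kernel):
  [0] read 0x35 idx=25: raw=0x38007 flags P=1 W=1 U=1 S=0
  [1] read 0x38 idx=4: raw=0x3B087 flags P=1 W=1 U=1 S=1
  ✓ 0x3B1B0 (huge @L1)  — 2 lookups
#1 VA=0x6028086E0 (r,kernel):
  [0] read 0x35 idx=24: raw=0x3F007 flags P=1 W=1 U=1 S=0
  [1] read 0x3F idx=20: raw=0x40007 flags P=1 W=1 U=1 S=0
  [2] read 0x40 idx=8: raw=0x43007 flags P=1 W=1 U=1 S=0
  ✓ 0x436E0  — 3 lookups

Access #1 fault: NONE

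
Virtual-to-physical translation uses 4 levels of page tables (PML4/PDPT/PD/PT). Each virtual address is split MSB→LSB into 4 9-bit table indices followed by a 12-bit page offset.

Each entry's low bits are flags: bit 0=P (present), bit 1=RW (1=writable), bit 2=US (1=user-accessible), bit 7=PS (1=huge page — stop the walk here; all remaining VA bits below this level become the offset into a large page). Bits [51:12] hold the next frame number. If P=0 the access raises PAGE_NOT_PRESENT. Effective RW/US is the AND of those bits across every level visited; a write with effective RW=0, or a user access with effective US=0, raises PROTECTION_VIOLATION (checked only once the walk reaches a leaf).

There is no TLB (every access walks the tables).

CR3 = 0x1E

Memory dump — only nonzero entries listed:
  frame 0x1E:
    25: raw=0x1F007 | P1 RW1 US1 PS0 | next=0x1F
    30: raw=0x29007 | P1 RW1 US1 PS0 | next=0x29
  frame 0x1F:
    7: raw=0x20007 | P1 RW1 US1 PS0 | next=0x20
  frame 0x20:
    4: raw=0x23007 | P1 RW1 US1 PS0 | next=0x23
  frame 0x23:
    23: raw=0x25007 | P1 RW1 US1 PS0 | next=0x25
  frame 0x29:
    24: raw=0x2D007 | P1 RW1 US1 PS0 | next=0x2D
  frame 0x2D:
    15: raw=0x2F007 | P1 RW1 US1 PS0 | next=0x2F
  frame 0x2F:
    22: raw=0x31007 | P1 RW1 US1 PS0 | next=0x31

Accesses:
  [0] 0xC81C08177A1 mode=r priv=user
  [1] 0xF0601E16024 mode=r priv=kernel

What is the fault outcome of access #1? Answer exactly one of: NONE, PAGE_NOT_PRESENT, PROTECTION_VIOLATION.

Trace:
#0 VA=0xC81C08177A1 (r,user):
  L0: frame=0x1E idx=25 entry=0x1F007 [P=1 RW=1 US=1 PS=0]
  L1: frame=0x1F idx=7 entry=0x20007 [P=1 RW=1 US=1 PS=0]
  L2: frame=0x20 idx=4 entry=0x23007 [P=1 RW=1 US=1 PS=0]
  L3: frame=0x23 idx=23 entry=0x25007 [P=1 RW=1 US=1 PS=0]
  ⇒ phys 0x257A1  [4 reads]
#1 VA=0xF0601E16024 (r,kernel):
  L0: frame=0x1E idx=30 entry=0x29007 [P=1 RW=1 US=1 PS=0]
  L1: frame=0x29 idx=24 entry=0x2D007 [P=1 RW=1 US=1 PS=0]
  L2: frame=0x2D idx=15 entry=0x2F007 [P=1 RW=1 US=1 PS=0]
  L3: frame=0x2F idx=22 entry=0x31007 [P=1 RW=1 US=1 PS=0]
  ⇒ phys 0x31024  [4 reads]

Access #1 fault: NONE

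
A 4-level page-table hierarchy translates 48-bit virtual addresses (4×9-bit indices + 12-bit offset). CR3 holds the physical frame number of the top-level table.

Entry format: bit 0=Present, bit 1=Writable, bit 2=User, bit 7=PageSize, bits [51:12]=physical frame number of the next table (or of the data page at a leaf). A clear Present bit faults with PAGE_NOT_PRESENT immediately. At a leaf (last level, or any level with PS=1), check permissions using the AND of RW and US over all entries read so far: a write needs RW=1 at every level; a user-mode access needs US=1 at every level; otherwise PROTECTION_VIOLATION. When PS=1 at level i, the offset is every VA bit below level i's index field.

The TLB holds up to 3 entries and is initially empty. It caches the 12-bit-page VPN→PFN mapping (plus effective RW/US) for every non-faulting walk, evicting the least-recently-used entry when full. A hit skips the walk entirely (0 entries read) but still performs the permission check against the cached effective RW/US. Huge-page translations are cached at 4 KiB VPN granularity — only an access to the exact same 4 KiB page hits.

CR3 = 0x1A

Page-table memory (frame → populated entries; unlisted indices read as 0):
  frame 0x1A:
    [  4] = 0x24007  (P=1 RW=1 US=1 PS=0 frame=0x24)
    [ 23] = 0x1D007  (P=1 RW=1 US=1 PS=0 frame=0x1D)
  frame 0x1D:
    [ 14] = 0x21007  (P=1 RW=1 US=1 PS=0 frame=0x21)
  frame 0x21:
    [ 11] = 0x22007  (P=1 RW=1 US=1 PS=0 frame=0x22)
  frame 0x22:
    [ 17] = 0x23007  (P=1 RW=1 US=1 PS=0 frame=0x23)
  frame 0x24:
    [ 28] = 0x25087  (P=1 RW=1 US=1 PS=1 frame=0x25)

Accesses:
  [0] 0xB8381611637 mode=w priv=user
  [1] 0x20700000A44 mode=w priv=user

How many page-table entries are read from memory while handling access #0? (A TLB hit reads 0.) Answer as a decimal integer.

Per-access translation:
#0 VA=0xB8381611637 (w,user):
  lvl0: tbl 0x1A, slot 23 ⇒ 0x1D007 (P1/RW1/US1/PS0)
  lvl1: tbl 0x1D, slot 14 ⇒ 0x21007 (P1/RW1/US1/PS0)
  lvl2: tbl 0x21, slot 11 ⇒ 0x22007 (P1/RW1/US1/PS0)
  lvl3: tbl 0x22, slot 17 ⇒ 0x23007 (P1/RW1/US1/PS0)
  → PA=0x23637  (4 entries read)
#1 VA=0x20700000A44 (w,user):
  lvl0: tbl 0x1A, slot 4 ⇒ 0x24007 (P1/RW1/US1/PS0)
  lvl1: tbl 0x24, slot 28 ⇒ 0x25087 (P1/RW1/US1/PS1)
  → PA=0x25A44 (huge @L1)  (2 entries read)

Entries read for #0: 4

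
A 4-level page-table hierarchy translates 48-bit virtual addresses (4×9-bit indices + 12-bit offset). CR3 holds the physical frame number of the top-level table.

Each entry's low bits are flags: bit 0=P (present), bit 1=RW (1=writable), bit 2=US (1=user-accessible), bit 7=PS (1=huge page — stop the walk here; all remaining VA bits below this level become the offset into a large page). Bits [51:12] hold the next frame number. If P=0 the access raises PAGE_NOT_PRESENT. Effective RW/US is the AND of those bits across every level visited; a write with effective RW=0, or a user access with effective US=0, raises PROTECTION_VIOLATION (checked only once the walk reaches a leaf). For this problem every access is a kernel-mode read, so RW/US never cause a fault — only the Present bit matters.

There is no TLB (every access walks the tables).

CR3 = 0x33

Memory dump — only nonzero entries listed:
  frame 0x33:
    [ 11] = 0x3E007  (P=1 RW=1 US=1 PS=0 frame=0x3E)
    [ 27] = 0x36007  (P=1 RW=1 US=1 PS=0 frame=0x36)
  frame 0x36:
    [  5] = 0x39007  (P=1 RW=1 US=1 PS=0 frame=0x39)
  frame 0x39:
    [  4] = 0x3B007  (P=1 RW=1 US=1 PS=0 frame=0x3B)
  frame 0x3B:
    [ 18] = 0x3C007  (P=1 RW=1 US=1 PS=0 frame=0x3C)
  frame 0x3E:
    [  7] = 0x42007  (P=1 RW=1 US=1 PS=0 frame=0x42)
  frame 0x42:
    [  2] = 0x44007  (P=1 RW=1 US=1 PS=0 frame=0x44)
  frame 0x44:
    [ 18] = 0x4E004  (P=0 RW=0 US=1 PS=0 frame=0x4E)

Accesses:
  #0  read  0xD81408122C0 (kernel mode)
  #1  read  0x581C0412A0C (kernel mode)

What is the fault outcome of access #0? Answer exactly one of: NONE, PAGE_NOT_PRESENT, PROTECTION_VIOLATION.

Trace:
#0 VA=0xD81408122C0 (r,kernel):
  lvl0: tbl 0x33, slot 27 ⇒ 0x36007 (P1/RW1/US1/PS0)
  lvl1: tbl 0x36, slot 5 ⇒ 0x39007 (P1/RW1/US1/PS0)
  lvl2: tbl 0x39, slot 4 ⇒ 0x3B007 (P1/RW1/US1/PS0)
  lvl3: tbl 0x3B, slot 18 ⇒ 0x3C007 (P1/RW1/US1/PS0)
  ⇒ phys 0x3C2C0  [4 reads]
#1 VA=0x581C0412A0C (r,kernel):
  lvl0: tbl 0x33, slot 11 ⇒ 0x3E007 (P1/RW1/US1/PS0)
  lvl1: tbl 0x3E, slot 7 ⇒ 0x42007 (P1/RW1/US1/PS0)
  lvl2: tbl 0x42, slot 2 ⇒ 0x44007 (P1/RW1/US1/PS0)
  lvl3: tbl 0x44, slot 18 ⇒ 0x4E004 (P0/RW0/US1/PS0)
  ⇒ fault: PAGE_NOT_PRESENT  — 4 lookups

Access #0 fault: NONE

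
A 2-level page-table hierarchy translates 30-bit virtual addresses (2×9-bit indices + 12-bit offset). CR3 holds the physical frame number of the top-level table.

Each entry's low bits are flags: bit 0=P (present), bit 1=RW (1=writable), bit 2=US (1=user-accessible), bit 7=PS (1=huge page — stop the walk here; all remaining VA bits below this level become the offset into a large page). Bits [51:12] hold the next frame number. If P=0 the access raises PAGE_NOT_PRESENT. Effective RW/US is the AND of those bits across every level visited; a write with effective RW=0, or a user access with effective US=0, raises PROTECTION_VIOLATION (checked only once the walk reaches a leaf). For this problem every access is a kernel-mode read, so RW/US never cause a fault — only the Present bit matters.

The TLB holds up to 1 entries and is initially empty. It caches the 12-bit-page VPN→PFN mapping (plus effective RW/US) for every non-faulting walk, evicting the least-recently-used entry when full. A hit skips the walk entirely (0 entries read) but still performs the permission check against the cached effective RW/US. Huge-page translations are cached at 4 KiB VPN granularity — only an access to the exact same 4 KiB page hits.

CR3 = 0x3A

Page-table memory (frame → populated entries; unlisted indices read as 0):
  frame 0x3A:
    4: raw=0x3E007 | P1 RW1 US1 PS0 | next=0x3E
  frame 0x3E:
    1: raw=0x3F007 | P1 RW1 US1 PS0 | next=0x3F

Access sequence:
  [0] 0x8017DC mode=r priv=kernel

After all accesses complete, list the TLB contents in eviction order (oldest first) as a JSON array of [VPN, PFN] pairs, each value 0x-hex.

Walk each access:
#0 VA=0x8017DC (r,kernel):
  [0] read 0x3A idx=4: raw=0x3E007 flags P=1 W=1 U=1 S=0
  [1] read 0x3E idx=1: raw=0x3F007 flags P=1 W=1 U=1 S=0
  ⇒ phys 0x3F7DC  [2 reads]

TLB: [["0x801", "0x3F"]]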